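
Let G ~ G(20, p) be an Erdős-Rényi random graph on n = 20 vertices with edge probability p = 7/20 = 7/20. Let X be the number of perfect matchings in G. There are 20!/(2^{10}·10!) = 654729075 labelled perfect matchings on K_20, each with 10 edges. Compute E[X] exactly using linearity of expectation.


K_20 has 20!/(2^{10}·10!) = 654729075 labelled perfect matchings.
For each such perfect matching H, let X_H = 1 if all 10 edges of H are present in G. Then P[X_H = 1] = p^{10} = (7/20)^{10} = 282475249/10240000000000.
Summing the indicators: E[X] = Σ_H E[X_H] = 654729075 · p^{10} = 654729075 · 282475249/10240000000000 = 7397790339526587/409600000000.
Numerically: E[X] ≈ 18061.

E[X] = 654729075 · (7/20)^{10} = 7397790339526587/409600000000 ≈ 18061.


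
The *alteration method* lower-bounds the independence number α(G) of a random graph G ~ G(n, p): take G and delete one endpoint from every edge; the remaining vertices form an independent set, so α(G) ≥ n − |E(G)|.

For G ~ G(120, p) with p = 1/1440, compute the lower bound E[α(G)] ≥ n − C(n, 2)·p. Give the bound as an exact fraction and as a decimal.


E[|E(G)|] = C(120, 2)·p = 7140 · (1/1440) = 119/24.
E[α(G)] ≥ n − E[|E(G)|] = 120 − 119/24 = 2761/24.
Numerically: ≈ 115.041667.
(This is only a lower bound; the true E[α(G)] may be larger.)

E[α(G)] ≥ 2761/24 ≈ 115.041667.


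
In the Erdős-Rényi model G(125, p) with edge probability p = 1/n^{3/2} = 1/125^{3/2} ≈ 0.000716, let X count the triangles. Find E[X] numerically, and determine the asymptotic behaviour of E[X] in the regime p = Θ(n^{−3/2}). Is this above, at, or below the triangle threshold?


Number of potential triangles: C(125, 3) = 317750.
Each occurs with probability p³ ≈ (0.000716)³ ≈ 3.66357e-10.
By linearity: E[X] = C(125, 3)·p³ ≈ 317750 · 3.66357e-10 ≈ 0.000.
Since α = 3/2 > 1, p = c/n^{3/2} = o(1/n) is below the triangle threshold p ~ 1/n. Asymptotically E[X] ~ (c³/6)·n^{3(1−α)} = (1³/6)·n^{-1.5} → 0, so by Markov's inequality G has no triangles w.h.p.

E[X] ≈ 0.000; in regime p = Θ(1/n^{3/2}) E[X] tends to 0 (below the triangle threshold p ~ 1/n).


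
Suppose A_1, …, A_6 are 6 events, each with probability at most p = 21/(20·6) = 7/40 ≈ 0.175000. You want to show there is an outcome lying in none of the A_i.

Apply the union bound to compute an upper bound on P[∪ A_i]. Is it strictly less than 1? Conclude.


Union bound: P[∪_{i=1}^{6} A_i] ≤ Σ_i P[A_i] ≤ 6·p = 6·(7/40) = 21/20.
Numerically: 21/20 ≈ 1.050000.
Is 21/20 < 1? NO.
Since the bound 21/20 is ≥ 1, the union bound is uninformative here; it does NOT by itself certify existence.

6·p = 21/20 ≈ 1.050000; existence NOT certified by the union bound.


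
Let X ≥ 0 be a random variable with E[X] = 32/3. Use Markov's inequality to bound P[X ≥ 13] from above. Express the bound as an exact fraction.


μ = E[X] = 32/3, a = 13.
Markov: P[X ≥ 13] ≤ μ/a = (32/3)/13 = 32/39.
Numerically: ≈ 0.8205.
(Since a = 13 > μ = 10.6667, the bound 32/39 is < 1 and informative.)

P[X ≥ 13] ≤ 32/39 ≈ 0.8205.


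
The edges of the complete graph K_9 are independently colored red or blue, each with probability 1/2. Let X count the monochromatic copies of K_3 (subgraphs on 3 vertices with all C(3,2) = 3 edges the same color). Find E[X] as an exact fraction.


Let X = Σ_S X_S over the C(9, 3) = 84 subsets S of size 3, where X_S = 1 if the K_3 on S is monochromatic.
For a fixed S, the K_3 on S has C(3, 2) = 3 edges. P[all 3 edges red] = (1/2)^3, and likewise for blue, so P[monochromatic] = 2·(1/2)^3 = 2^{1 − 3} = 1/4.
Summing: E[X] = C(9, 3) · 2^{1 − 3} = 84 · 1/4 = 21.
Numerically: E[X] ≈ 21.0000.

E[X] = C(9,3)·2^(1−C(3,2)) = 21 ≈ 21.0000.


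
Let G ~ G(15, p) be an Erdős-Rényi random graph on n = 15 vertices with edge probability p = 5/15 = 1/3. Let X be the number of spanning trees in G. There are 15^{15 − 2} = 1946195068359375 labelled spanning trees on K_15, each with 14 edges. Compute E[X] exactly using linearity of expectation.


K_15 has 15^{15 − 2} = 1946195068359375 labelled spanning trees.
For each such spanning tree H, let X_H = 1 if all 14 edges of H are present in G. Then P[X_H = 1] = p^{14} = (1/3)^{14} = 1/4782969.
Summing the indicators: E[X] = Σ_H E[X_H] = 1946195068359375 · p^{14} = 1946195068359375 · 1/4782969 = 1220703125/3.
Numerically: E[X] ≈ 4.069e+08.

E[X] = 1946195068359375 · (1/3)^{14} = 1220703125/3 ≈ 4.069e+08.


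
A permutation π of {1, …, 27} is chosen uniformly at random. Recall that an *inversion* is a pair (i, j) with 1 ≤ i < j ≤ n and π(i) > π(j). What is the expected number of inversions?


Write X = Σ X_I over the C(27, 2) = 351 pairs i < j, with X_I the indicator of one inversion.
There are 351 indicators.
For each fixed pair i < j, the values π(i) and π(j) are two distinct elements of {1, …, 27} in uniformly random order; by symmetry P[π(i) > π(j)] = 1/2.
By linearity: E[X] = 351 · (1/2) = C(27, 2) · (1/2) = 351/2 = 351/2 ≈ 175.50000.

E[X] = 351/2 = 175.50000.


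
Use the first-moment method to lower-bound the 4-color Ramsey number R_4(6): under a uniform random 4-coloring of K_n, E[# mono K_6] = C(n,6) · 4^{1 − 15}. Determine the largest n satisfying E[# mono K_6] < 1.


We need C(n, 6) · 4^{1 − 15} < 1, i.e. C(n, 6) < 4^{15 − 1} = 268435456.
Check values of n near the boundary:
  n = 73: C(73, 6) = 170230452; 170230452 < 268435456? YES
  n = 74: C(74, 6) = 185250786; 185250786 < 268435456? YES
  n = 75: C(75, 6) = 201359550; 201359550 < 268435456? YES
  n = 76: C(76, 6) = 218618940; 218618940 < 268435456? YES
  n = 77: C(77, 6) = 237093780; 237093780 < 268435456? YES
  n = 78: C(78, 6) = 256851595; 256851595 < 268435456? YES
  n = 79: C(79, 6) = 277962685; 277962685 < 268435456? NO
The largest n with C(n, 6) < 268435456 is n = 78 (where E[X] = 256851595/268435456 ≈ 0.957). Hence R_4(6) > 78, i.e. R_4(6) ≥ 79.

Largest n = 78; hence R_4(6) > 78.


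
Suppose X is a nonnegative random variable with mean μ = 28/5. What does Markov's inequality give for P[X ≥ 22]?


μ = E[X] = 28/5, a = 22.
Markov: P[X ≥ 22] ≤ μ/a = (28/5)/22 = 14/55.
Numerically: ≈ 0.254545.
(Since a = 22 > μ = 5.600000, the bound 14/55 is < 1 and informative.)

P[X ≥ 22] ≤ 14/55 ≈ 0.254545.


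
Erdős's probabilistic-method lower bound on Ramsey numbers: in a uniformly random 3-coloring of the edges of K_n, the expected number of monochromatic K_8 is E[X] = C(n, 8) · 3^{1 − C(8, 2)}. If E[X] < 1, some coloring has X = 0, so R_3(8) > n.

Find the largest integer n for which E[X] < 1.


We need C(n, 8) · 3^{1 − 28} < 1, i.e. C(n, 8) < 3^{28 − 1} = 7625597484987.
Check values of n near the boundary:
  n = 151: C(151, 8) = 5551321138650; 5551321138650 < 7625597484987? YES
  n = 152: C(152, 8) = 5859727868575; 5859727868575 < 7625597484987? YES
  n = 153: C(153, 8) = 6183023199255; 6183023199255 < 7625597484987? YES
  n = 154: C(154, 8) = 6521818990995; 6521818990995 < 7625597484987? YES
  n = 155: C(155, 8) = 6876747915675; 6876747915675 < 7625597484987? YES
  n = 156: C(156, 8) = 7248464019225; 7248464019225 < 7625597484987? YES
  n = 157: C(157, 8) = 7637643295425; 7637643295425 < 7625597484987? NO
  n = 158: C(158, 8) = 8044984271181; 8044984271181 < 7625597484987? NO
The largest n with C(n, 8) < 7625597484987 is n = 156 (where E[X] = 805384891025/847288609443 ≈ 0.9505). Hence R_3(8) > 156, i.e. R_3(8) ≥ 157.

Largest n = 156; hence R_3(8) > 156.


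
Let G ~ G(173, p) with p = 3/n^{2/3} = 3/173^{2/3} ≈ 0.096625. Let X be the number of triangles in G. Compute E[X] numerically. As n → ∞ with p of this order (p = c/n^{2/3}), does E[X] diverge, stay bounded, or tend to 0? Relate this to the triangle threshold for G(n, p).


Number of potential triangles: C(173, 3) = 848046.
Each occurs with probability p³ ≈ (0.096625)³ ≈ 9.0213505e-04.
By linearity: E[X] = C(173, 3)·p³ ≈ 848046 · 9.0213505e-04 ≈ 765.05202.
Since α = 2/3 < 1, p = c/n^{2/3} ≫ 1/n is above the triangle threshold p ~ 1/n. Asymptotically E[X] ~ (c³/6)·n^{3(1−α)} = (3³/6)·n^{1} → ∞; triangles are abundant w.h.p.

E[X] ≈ 765.05202; in regime p = Θ(1/n^{2/3}) E[X] diverges (above the triangle threshold p ~ 1/n).


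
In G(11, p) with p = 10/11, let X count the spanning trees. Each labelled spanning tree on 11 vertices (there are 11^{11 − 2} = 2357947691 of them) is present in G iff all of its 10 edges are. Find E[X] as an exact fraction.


K_11 has 11^{11 − 2} = 2357947691 labelled spanning trees.
For each such spanning tree H, let X_H = 1 if all 10 edges of H are present in G. Then P[X_H = 1] = p^{10} = (10/11)^{10} = 10000000000/25937424601.
Summing the indicators: E[X] = Σ_H E[X_H] = 2357947691 · p^{10} = 2357947691 · 10000000000/25937424601 = 10000000000/11.
Numerically: E[X] ≈ 9.0909e+08.

E[X] = 2357947691 · (10/11)^{10} = 10000000000/11 ≈ 9.0909e+08.


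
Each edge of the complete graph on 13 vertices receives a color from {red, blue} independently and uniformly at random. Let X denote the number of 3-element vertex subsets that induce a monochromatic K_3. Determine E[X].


Let X = Σ_S X_S over the C(13, 3) = 286 subsets S of size 3, where X_S = 1 if the K_3 on S is monochromatic.
For a fixed S, the K_3 on S has C(3, 2) = 3 edges. P[all 3 edges red] = (1/2)^3, and likewise for blue, so P[monochromatic] = 2·(1/2)^3 = 2^{1 − 3} = 1/4.
By linearity: E[X] = C(13, 3) · 2^{1 − 3} = 286 · 1/4 = 143/2.
Numerically: E[X] ≈ 71.50000.

E[X] = C(13,3)·2^(1−C(3,2)) = 143/2 ≈ 71.50000.


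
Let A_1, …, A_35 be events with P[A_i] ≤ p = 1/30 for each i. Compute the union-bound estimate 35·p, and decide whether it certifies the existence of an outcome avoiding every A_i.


Union bound: P[∪_{i=1}^{35} A_i] ≤ Σ_i P[A_i] ≤ 35·p = 35·(1/30) = 7/6.
Numerically: 7/6 ≈ 1.167.
Is 7/6 < 1? NO.
Since the bound 7/6 is ≥ 1, the union bound is uninformative here; it does NOT by itself certify existence.

35·p = 7/6 ≈ 1.167; existence NOT certified by the union bound.


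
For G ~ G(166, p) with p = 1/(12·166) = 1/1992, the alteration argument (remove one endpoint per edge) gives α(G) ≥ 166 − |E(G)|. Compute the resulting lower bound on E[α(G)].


E[|E(G)|] = C(166, 2)·p = 13695 · (1/1992) = 55/8.
E[α(G)] ≥ n − E[|E(G)|] = 166 − 55/8 = 1273/8.
Numerically: ≈ 159.125.
(This is only a lower bound; the true E[α(G)] may be larger.)

E[α(G)] ≥ 1273/8 ≈ 159.125.


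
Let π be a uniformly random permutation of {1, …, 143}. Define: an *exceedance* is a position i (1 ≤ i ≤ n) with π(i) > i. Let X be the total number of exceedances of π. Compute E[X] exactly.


Write X = Σ_{i=1}^{143} X_i, where X_i = 1_{π(i) > i}.
For each fixed i, π(i) is uniform over {1, …, 143} (marginal of a uniform permutation), so P[π(i) > i] = (n − i)/n. Summing: Σ_{i=1}^{143} (n − i)/n = (0 + 1 + … + 142)/143 = 143(143 − 1)/(2·143) = (143 − 1)/2.
Hence E[X] = Σ_{i=1}^{143} (143 − i)/143 = 71 ≈ 71.0000.

E[X] = 71 = 71.0000.


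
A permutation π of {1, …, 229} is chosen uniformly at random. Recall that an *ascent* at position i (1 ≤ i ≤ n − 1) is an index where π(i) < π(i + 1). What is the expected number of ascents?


Write X = Σ X_I over i = 1, …, 228, with X_I the indicator of one ascent.
There are 228 indicators.
For each fixed i, the pair (π(i), π(i+1)) is a uniformly random ordered pair of distinct values from {1, …, 229}; by symmetry P[π(i) < π(i+1)] = 1/2.
By linearity: E[X] = 228 · (1/2) = (229 − 1) · (1/2) = 114 ≈ 114.00000.

E[X] = 114 = 114.00000.


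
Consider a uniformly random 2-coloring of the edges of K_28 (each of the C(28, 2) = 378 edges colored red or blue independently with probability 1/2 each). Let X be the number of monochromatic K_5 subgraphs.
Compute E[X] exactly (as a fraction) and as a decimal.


Let X = Σ_S X_S over the C(28, 5) = 98280 subsets S of size 5, where X_S = 1 if the K_5 on S is monochromatic.
For a fixed S, the K_5 on S has C(5, 2) = 10 edges. P[all 10 edges red] = (1/2)^10, and likewise for blue, so P[monochromatic] = 2·(1/2)^10 = 2^{1 − 10} = 1/512.
By linearity of expectation: E[X] = C(28, 5) · 2^{1 − 10} = 98280 · 1/512 = 12285/64.
Numerically: E[X] ≈ 191.9531.

E[X] = C(28,5)·2^(1−C(5,2)) = 12285/64 ≈ 191.9531.


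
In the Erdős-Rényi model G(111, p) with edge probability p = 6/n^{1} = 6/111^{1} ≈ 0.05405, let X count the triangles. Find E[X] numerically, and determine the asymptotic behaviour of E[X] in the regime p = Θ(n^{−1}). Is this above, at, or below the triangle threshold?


Number of potential triangles: C(111, 3) = 221815.
Each occurs with probability p³ ≈ (0.05405)³ ≈ 1.579373e-04.
By linearity: E[X] = C(111, 3)·p³ ≈ 221815 · 1.579373e-04 ≈ 35.0329.
Here α = 1, so p = 6/n is exactly at the triangle threshold p ~ 1/n. Asymptotically E[X] → c³/6 = 6³/6 = 36 ≈ 36.0000, a bounded constant. In this regime the triangle count is asymptotically Poisson(c³/6).

E[X] ≈ 35.0329; in regime p = Θ(1/n^{1}) E[X] stays bounded (at the triangle threshold p ~ 1/n).


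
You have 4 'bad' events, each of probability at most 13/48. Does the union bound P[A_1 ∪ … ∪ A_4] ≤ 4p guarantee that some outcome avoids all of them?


Union bound: P[∪_{i=1}^{4} A_i] ≤ Σ_i P[A_i] ≤ 4·p = 4·(13/48) = 13/12.
Numerically: 13/12 ≈ 1.0833333.
Is 13/12 < 1? NO.
Since the bound 13/12 is ≥ 1, the union bound is uninformative here; it does NOT by itself certify existence.

4·p = 13/12 ≈ 1.0833333; existence NOT certified by the union bound.


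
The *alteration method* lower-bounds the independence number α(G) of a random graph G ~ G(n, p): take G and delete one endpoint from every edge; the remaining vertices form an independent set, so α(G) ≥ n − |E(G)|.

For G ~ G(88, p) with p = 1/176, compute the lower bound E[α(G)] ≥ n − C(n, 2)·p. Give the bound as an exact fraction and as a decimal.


E[|E(G)|] = C(88, 2)·p = 3828 · (1/176) = 87/4.
E[α(G)] ≥ n − E[|E(G)|] = 88 − 87/4 = 265/4.
Numerically: ≈ 66.2500.
(This is only a lower bound; the true E[α(G)] may be larger.)

E[α(G)] ≥ 265/4 ≈ 66.2500.


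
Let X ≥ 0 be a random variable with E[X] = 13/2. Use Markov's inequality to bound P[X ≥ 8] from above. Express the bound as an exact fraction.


μ = E[X] = 13/2, a = 8.
Markov: P[X ≥ 8] ≤ μ/a = (13/2)/8 = 13/16.
Numerically: ≈ 0.81250.
(Since a = 8 > μ = 6.50000, the bound 13/16 is < 1 and informative.)

P[X ≥ 8] ≤ 13/16 ≈ 0.81250.


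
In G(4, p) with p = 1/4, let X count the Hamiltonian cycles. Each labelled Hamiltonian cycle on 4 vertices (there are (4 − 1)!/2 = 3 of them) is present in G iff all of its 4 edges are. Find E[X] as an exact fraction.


K_4 has (4 − 1)!/2 = 3 labelled Hamiltonian cycles.
For each such Hamiltonian cycle H, let X_H = 1 if all 4 edges of H are present in G. Then P[X_H = 1] = p^{4} = (1/4)^{4} = 1/256.
Summing the indicators: E[X] = Σ_H E[X_H] = 3 · p^{4} = 3 · 1/256 = 3/256.
Numerically: E[X] ≈ 0.0117188.

E[X] = 3 · (1/4)^{4} = 3/256 ≈ 0.0117188.


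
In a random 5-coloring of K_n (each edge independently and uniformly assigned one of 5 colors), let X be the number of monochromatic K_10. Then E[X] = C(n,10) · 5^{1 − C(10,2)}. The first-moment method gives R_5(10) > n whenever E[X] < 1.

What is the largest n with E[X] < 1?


We need C(n, 10) · 5^{1 − 45} < 1, i.e. C(n, 10) < 5^{45 − 1} = 5684341886080801486968994140625.
Check values of n near the boundary:
  n = 5391: C(5391, 10) = 5666344714787188828795213697883; 5666344714787188828795213697883 < 5684341886080801486968994140625? YES
  n = 5392: C(5392, 10) = 5676873040158402483252283957448; 5676873040158402483252283957448 < 5684341886080801486968994140625? YES
  n = 5393: C(5393, 10) = 5687418968154238267170642278008; 5687418968154238267170642278008 < 5684341886080801486968994140625? NO
  n = 5394: C(5394, 10) = 5697982524930156243149785372878; 5697982524930156243149785372878 < 5684341886080801486968994140625? NO
The largest n with C(n, 10) < 5684341886080801486968994140625 is n = 5392 (where E[X] = 5676873040158402483252283957448/5684341886080801486968994140625 ≈ 0.999). Hence R_5(10) > 5392, i.e. R_5(10) ≥ 5393.

Largest n = 5392; hence R_5(10) > 5392.


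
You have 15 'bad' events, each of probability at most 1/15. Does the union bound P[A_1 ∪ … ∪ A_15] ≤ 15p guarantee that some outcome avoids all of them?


Union bound: P[∪_{i=1}^{15} A_i] ≤ Σ_i P[A_i] ≤ 15·p = 15·(1/15) = 1.
Numerically: 1 ≈ 1.0000000.
Is 1 < 1? NO.
Since the bound 1 is ≥ 1, the union bound is uninformative here; it does NOT by itself certify existence.

15·p = 1 ≈ 1.0000000; existence NOT certified by the union bound.


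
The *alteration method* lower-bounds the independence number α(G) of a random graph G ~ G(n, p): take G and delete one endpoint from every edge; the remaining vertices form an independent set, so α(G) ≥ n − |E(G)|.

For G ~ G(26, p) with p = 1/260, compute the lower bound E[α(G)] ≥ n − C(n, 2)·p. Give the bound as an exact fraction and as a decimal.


E[|E(G)|] = C(26, 2)·p = 325 · (1/260) = 5/4.
E[α(G)] ≥ n − E[|E(G)|] = 26 − 5/4 = 99/4.
Numerically: ≈ 24.750000.
(This is only a lower bound; the true E[α(G)] may be larger.)

E[α(G)] ≥ 99/4 ≈ 24.750000.


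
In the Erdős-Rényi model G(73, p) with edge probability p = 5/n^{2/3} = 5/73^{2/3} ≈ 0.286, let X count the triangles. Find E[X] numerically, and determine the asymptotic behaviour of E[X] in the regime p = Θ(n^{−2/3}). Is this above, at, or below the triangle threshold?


Number of potential triangles: C(73, 3) = 62196.
Each occurs with probability p³ ≈ (0.286)³ ≈ 2.34566e-02.
By linearity: E[X] = C(73, 3)·p³ ≈ 62196 · 2.34566e-02 ≈ 1458.904.
Since α = 2/3 < 1, p = c/n^{2/3} ≫ 1/n is above the triangle threshold p ~ 1/n. Asymptotically E[X] ~ (c³/6)·n^{3(1−α)} = (5³/6)·n^{1} → ∞; triangles are abundant w.h.p.

E[X] ≈ 1458.904; in regime p = Θ(1/n^{2/3}) E[X] diverges (above the triangle threshold p ~ 1/n).


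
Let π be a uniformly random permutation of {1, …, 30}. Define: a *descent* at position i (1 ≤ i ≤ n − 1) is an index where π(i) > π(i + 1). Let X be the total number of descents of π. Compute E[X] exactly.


Write X = Σ X_I over i = 1, …, 29, with X_I the indicator of one descent.
There are 29 indicators.
For each fixed i, the pair (π(i), π(i+1)) is a uniformly random ordered pair of distinct values from {1, …, 30}; by symmetry P[π(i) > π(i+1)] = 1/2.
By linearity: E[X] = 29 · (1/2) = (30 − 1) · (1/2) = 29/2 ≈ 14.5000.

E[X] = 29/2 = 14.5000.


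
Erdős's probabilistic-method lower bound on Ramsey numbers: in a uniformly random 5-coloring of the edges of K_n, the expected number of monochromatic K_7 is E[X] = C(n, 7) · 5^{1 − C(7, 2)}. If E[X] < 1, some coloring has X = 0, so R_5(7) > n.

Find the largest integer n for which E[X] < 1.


We need C(n, 7) · 5^{1 − 21} < 1, i.e. C(n, 7) < 5^{21 − 1} = 95367431640625.
Check values of n near the boundary:
  n = 332: C(332, 7) = 82772214646616; 82772214646616 < 95367431640625? YES
  n = 333: C(333, 7) = 84549532139028; 84549532139028 < 95367431640625? YES
  n = 334: C(334, 7) = 86359460961576; 86359460961576 < 95367431640625? YES
  n = 335: C(335, 7) = 88202498238195; 88202498238195 < 95367431640625? YES
  n = 336: C(336, 7) = 90079147136880; 90079147136880 < 95367431640625? YES
  n = 337: C(337, 7) = 91989916924632; 91989916924632 < 95367431640625? YES
  n = 338: C(338, 7) = 93935323022736; 93935323022736 < 95367431640625? YES
  n = 339: C(339, 7) = 95915887062372; 95915887062372 < 95367431640625? NO
  n = 340: C(340, 7) = 97932136940560; 97932136940560 < 95367431640625? NO
The largest n with C(n, 7) < 95367431640625 is n = 338 (where E[X] = 93935323022736/95367431640625 ≈ 0.985). Hence R_5(7) > 338, i.e. R_5(7) ≥ 339.

Largest n = 338; hence R_5(7) > 338.


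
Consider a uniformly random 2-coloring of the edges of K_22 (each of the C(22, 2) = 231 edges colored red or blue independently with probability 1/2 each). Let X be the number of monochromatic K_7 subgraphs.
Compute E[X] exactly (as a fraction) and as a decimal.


Let X = Σ_S X_S over the C(22, 7) = 170544 subsets S of size 7, where X_S = 1 if the K_7 on S is monochromatic.
For a fixed S, the K_7 on S has C(7, 2) = 21 edges. P[all 21 edges red] = (1/2)^21, and likewise for blue, so P[monochromatic] = 2·(1/2)^21 = 2^{1 − 21} = 1/1048576.
By linearity of expectation: E[X] = C(22, 7) · 2^{1 − 21} = 170544 · 1/1048576 = 10659/65536.
Numerically: E[X] ≈ 0.16264.

E[X] = C(22,7)·2^(1−C(7,2)) = 10659/65536 ≈ 0.16264.


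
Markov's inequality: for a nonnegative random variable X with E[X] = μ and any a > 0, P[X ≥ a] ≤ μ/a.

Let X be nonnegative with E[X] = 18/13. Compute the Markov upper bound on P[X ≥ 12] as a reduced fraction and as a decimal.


μ = E[X] = 18/13, a = 12.
Markov: P[X ≥ 12] ≤ μ/a = (18/13)/12 = 3/26.
Numerically: ≈ 0.115385.
(Since a = 12 > μ = 1.384615, the bound 3/26 is < 1 and informative.)

P[X ≥ 12] ≤ 3/26 ≈ 0.115385.


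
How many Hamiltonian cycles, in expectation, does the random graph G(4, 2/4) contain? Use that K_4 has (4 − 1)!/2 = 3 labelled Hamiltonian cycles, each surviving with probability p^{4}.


K_4 has (4 − 1)!/2 = 3 labelled Hamiltonian cycles.
For each such Hamiltonian cycle H, let X_H = 1 if all 4 edges of H are present in G. Then P[X_H = 1] = p^{4} = (1/2)^{4} = 1/16.
By linearity of expectation: E[X] = Σ_H E[X_H] = 3 · p^{4} = 3 · 1/16 = 3/16.
Numerically: E[X] ≈ 0.188.

E[X] = 3 · (1/2)^{4} = 3/16 ≈ 0.188.


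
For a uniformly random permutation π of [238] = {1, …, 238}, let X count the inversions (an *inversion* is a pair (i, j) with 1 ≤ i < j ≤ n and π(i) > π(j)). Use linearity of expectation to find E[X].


Write X = Σ X_I over the C(238, 2) = 28203 pairs i < j, with X_I the indicator of one inversion.
There are 28203 indicators.
For each fixed pair i < j, the values π(i) and π(j) are two distinct elements of {1, …, 238} in uniformly random order; by symmetry P[π(i) > π(j)] = 1/2.
By linearity: E[X] = 28203 · (1/2) = C(238, 2) · (1/2) = 28203/2 = 28203/2 ≈ 14101.500000.

E[X] = 28203/2 = 14101.500000.


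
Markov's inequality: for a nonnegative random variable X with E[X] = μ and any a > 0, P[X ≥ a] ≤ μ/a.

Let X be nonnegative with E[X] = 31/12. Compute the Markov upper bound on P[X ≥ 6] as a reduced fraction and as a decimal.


μ = E[X] = 31/12, a = 6.
Markov: P[X ≥ 6] ≤ μ/a = (31/12)/6 = 31/72.
Numerically: ≈ 0.431.
(Since a = 6 > μ = 2.583, the bound 31/72 is < 1 and informative.)

P[X ≥ 6] ≤ 31/72 ≈ 0.431.


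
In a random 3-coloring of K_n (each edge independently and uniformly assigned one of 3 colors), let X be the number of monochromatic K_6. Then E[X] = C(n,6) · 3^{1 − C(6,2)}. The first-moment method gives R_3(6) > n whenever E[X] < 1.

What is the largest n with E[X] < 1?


We need C(n, 6) · 3^{1 − 15} < 1, i.e. C(n, 6) < 3^{15 − 1} = 4782969.
Check values of n near the boundary:
  n = 37: C(37, 6) = 2324784; 2324784 < 4782969? YES
  n = 38: C(38, 6) = 2760681; 2760681 < 4782969? YES
  n = 39: C(39, 6) = 3262623; 3262623 < 4782969? YES
  n = 40: C(40, 6) = 3838380; 3838380 < 4782969? YES
  n = 41: C(41, 6) = 4496388; 4496388 < 4782969? YES
  n = 42: C(42, 6) = 5245786; 5245786 < 4782969? NO
  n = 43: C(43, 6) = 6096454; 6096454 < 4782969? NO
  n = 44: C(44, 6) = 7059052; 7059052 < 4782969? NO
The largest n with C(n, 6) < 4782969 is n = 41 (where E[X] = 1498796/1594323 ≈ 0.9401). Hence R_3(6) > 41, i.e. R_3(6) ≥ 42.

Largest n = 41; hence R_3(6) > 41.


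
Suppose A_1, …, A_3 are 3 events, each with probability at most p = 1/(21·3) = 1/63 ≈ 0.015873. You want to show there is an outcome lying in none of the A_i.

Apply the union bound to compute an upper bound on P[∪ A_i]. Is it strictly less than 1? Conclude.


Union bound: P[∪_{i=1}^{3} A_i] ≤ Σ_i P[A_i] ≤ 3·p = 3·(1/63) = 1/21.
Numerically: 1/21 ≈ 0.047619.
Is 1/21 < 1? YES.
Since P[∪ A_i] ≤ 1/21 < 1, the complement has P[∩ A_i^c] ≥ 1 − 1/21 = 20/21 > 0, so some outcome avoids every A_i.

3·p = 1/21 ≈ 0.047619; existence CERTIFIED by the union bound.


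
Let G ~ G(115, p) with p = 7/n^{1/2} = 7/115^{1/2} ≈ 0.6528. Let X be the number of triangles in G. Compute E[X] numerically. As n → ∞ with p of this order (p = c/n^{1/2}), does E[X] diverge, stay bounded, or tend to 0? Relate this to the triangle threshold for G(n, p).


Number of potential triangles: C(115, 3) = 246905.
Each occurs with probability p³ ≈ (0.6528)³ ≈ 2.781297e-01.
By linearity: E[X] = C(115, 3)·p³ ≈ 246905 · 2.781297e-01 ≈ 68671.6123.
Since α = 1/2 < 1, p = c/n^{1/2} ≫ 1/n is above the triangle threshold p ~ 1/n. Asymptotically E[X] ~ (c³/6)·n^{3(1−α)} = (7³/6)·n^{1.5} → ∞; triangles are abundant w.h.p.

E[X] ≈ 68671.6123; in regime p = Θ(1/n^{1/2}) E[X] diverges (above the triangle threshold p ~ 1/n).


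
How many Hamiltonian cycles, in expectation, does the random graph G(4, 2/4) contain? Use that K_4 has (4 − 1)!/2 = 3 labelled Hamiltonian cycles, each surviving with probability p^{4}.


K_4 has (4 − 1)!/2 = 3 labelled Hamiltonian cycles.
For each such Hamiltonian cycle H, let X_H = 1 if all 4 edges of H are present in G. Then P[X_H = 1] = p^{4} = (1/2)^{4} = 1/16.
By linearity: E[X] = Σ_H E[X_H] = 3 · p^{4} = 3 · 1/16 = 3/16.
Numerically: E[X] ≈ 0.1875.

E[X] = 3 · (1/2)^{4} = 3/16 ≈ 0.1875.


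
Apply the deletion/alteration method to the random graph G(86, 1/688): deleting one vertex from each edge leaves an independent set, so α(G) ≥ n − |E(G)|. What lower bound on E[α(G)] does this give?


E[|E(G)|] = C(86, 2)·p = 3655 · (1/688) = 85/16.
E[α(G)] ≥ n − E[|E(G)|] = 86 − 85/16 = 1291/16.
Numerically: ≈ 80.6875.
(This is only a lower bound; the true E[α(G)] may be larger.)

E[α(G)] ≥ 1291/16 ≈ 80.6875.


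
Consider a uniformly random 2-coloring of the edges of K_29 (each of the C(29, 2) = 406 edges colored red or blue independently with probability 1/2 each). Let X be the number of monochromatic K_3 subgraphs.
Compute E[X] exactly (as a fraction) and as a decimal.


Let X = Σ_S X_S over the C(29, 3) = 3654 subsets S of size 3, where X_S = 1 if the K_3 on S is monochromatic.
For a fixed S, the K_3 on S has C(3, 2) = 3 edges. P[all 3 edges red] = (1/2)^3, and likewise for blue, so P[monochromatic] = 2·(1/2)^3 = 2^{1 − 3} = 1/4.
By linearity of expectation: E[X] = C(29, 3) · 2^{1 − 3} = 3654 · 1/4 = 1827/2.
Numerically: E[X] ≈ 913.500000.

E[X] = C(29,3)·2^(1−C(3,2)) = 1827/2 ≈ 913.500000.


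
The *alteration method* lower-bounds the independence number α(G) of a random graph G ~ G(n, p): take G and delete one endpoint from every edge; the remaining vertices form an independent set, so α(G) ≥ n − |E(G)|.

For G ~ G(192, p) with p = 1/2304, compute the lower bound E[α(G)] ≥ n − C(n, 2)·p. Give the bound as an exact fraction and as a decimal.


E[|E(G)|] = C(192, 2)·p = 18336 · (1/2304) = 191/24.
E[α(G)] ≥ n − E[|E(G)|] = 192 − 191/24 = 4417/24.
Numerically: ≈ 184.042.
(This is only a lower bound; the true E[α(G)] may be larger.)

E[α(G)] ≥ 4417/24 ≈ 184.042.


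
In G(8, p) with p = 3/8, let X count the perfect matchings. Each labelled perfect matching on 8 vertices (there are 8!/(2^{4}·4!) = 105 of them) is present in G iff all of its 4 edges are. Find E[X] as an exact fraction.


K_8 has 8!/(2^{4}·4!) = 105 labelled perfect matchings.
For each such perfect matching H, let X_H = 1 if all 4 edges of H are present in G. Then P[X_H = 1] = p^{4} = (3/8)^{4} = 81/4096.
Summing the indicators: E[X] = Σ_H E[X_H] = 105 · p^{4} = 105 · 81/4096 = 8505/4096.
Numerically: E[X] ≈ 2.0764.

E[X] = 105 · (3/8)^{4} = 8505/4096 ≈ 2.0764.


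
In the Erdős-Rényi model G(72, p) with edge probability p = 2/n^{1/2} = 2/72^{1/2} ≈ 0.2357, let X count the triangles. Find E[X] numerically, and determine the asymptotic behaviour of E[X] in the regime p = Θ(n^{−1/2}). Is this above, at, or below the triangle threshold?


Number of potential triangles: C(72, 3) = 59640.
Each occurs with probability p³ ≈ (0.2357)³ ≈ 1.3094570e-02.
By linearity: E[X] = C(72, 3)·p³ ≈ 59640 · 1.3094570e-02 ≈ 780.96016.
Since α = 1/2 < 1, p = c/n^{1/2} ≫ 1/n is above the triangle threshold p ~ 1/n. Asymptotically E[X] ~ (c³/6)·n^{3(1−α)} = (2³/6)·n^{1.5} → ∞; triangles are abundant w.h.p.

E[X] ≈ 780.96016; in regime p = Θ(1/n^{1/2}) E[X] diverges (above the triangle threshold p ~ 1/n).


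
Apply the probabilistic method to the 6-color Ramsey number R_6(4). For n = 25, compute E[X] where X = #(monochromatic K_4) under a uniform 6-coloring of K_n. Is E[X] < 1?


E[X] = C(25, 4) · 6^{1 − 6} = 12650 · 6^{−5} = 12650/7776.
As a reduced fraction: E[X] = 6325/3888 ≈ 1.62680.
Is E[X] < 1? NO.
Since E[X] ≥ 1, the first-moment bound is inconclusive at n = 25; it does NOT by itself certify R_6(4) > 25.

E[X] = 6325/3888 ≈ 1.62680; E[X] ≥ 1; first-moment method inconclusive here.


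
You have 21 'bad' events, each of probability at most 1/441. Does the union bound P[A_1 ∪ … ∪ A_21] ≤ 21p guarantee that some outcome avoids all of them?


Union bound: P[∪_{i=1}^{21} A_i] ≤ Σ_i P[A_i] ≤ 21·p = 21·(1/441) = 1/21.
Numerically: 1/21 ≈ 0.0476190.
Is 1/21 < 1? YES.
Since P[∪ A_i] ≤ 1/21 < 1, the complement has P[∩ A_i^c] ≥ 1 − 1/21 = 20/21 > 0, so some outcome avoids every A_i.

21·p = 1/21 ≈ 0.0476190; existence CERTIFIED by the union bound.


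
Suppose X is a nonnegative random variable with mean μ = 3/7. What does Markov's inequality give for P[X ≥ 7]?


μ = E[X] = 3/7, a = 7.
Markov: P[X ≥ 7] ≤ μ/a = (3/7)/7 = 3/49.
Numerically: ≈ 0.0612.
(Since a = 7 > μ = 0.4286, the bound 3/49 is < 1 and informative.)

P[X ≥ 7] ≤ 3/49 ≈ 0.0612.


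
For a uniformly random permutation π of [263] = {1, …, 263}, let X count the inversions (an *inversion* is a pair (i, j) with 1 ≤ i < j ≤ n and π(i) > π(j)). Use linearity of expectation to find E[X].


Write X = Σ X_I over the C(263, 2) = 34453 pairs i < j, with X_I the indicator of one inversion.
There are 34453 indicators.
For each fixed pair i < j, the values π(i) and π(j) are two distinct elements of {1, …, 263} in uniformly random order; by symmetry P[π(i) > π(j)] = 1/2.
By linearity: E[X] = 34453 · (1/2) = C(263, 2) · (1/2) = 34453/2 = 34453/2 ≈ 17226.500.

E[X] = 34453/2 = 17226.500.


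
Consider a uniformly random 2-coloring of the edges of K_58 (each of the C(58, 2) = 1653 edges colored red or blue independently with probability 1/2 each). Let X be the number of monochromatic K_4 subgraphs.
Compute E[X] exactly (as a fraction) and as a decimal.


Let X = Σ_S X_S over the C(58, 4) = 424270 subsets S of size 4, where X_S = 1 if the K_4 on S is monochromatic.
For a fixed S, the K_4 on S has C(4, 2) = 6 edges. P[all 6 edges red] = (1/2)^6, and likewise for blue, so P[monochromatic] = 2·(1/2)^6 = 2^{1 − 6} = 1/32.
Summing: E[X] = C(58, 4) · 2^{1 − 6} = 424270 · 1/32 = 212135/16.
Numerically: E[X] ≈ 13258.438.

E[X] = C(58,4)·2^(1−C(4,2)) = 212135/16 ≈ 13258.438.


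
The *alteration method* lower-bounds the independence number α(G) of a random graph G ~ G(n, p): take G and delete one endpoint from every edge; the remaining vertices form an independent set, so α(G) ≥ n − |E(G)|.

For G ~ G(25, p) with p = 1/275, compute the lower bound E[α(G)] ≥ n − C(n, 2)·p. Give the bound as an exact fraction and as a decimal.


E[|E(G)|] = C(25, 2)·p = 300 · (1/275) = 12/11.
E[α(G)] ≥ n − E[|E(G)|] = 25 − 12/11 = 263/11.
Numerically: ≈ 23.909091.
(This is only a lower bound; the true E[α(G)] may be larger.)

E[α(G)] ≥ 263/11 ≈ 23.909091.


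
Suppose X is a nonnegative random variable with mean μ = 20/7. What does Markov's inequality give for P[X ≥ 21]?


μ = E[X] = 20/7, a = 21.
Markov: P[X ≥ 21] ≤ μ/a = (20/7)/21 = 20/147.
Numerically: ≈ 0.136054.
(Since a = 21 > μ = 2.857143, the bound 20/147 is < 1 and informative.)

P[X ≥ 21] ≤ 20/147 ≈ 0.136054.


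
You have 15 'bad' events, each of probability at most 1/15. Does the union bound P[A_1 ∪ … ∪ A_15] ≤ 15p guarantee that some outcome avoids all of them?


Union bound: P[∪_{i=1}^{15} A_i] ≤ Σ_i P[A_i] ≤ 15·p = 15·(1/15) = 1.
Numerically: 1 ≈ 1.0000.
Is 1 < 1? NO.
Since the bound 1 is ≥ 1, the union bound is uninformative here; it does NOT by itself certify existence.

15·p = 1 ≈ 1.0000; existence NOT certified by the union bound.


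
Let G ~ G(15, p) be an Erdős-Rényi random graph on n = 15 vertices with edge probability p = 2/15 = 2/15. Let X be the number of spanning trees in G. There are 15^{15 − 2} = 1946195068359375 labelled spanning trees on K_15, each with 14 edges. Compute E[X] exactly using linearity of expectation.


K_15 has 15^{15 − 2} = 1946195068359375 labelled spanning trees.
For each such spanning tree H, let X_H = 1 if all 14 edges of H are present in G. Then P[X_H = 1] = p^{14} = (2/15)^{14} = 16384/29192926025390625.
By linearity: E[X] = Σ_H E[X_H] = 1946195068359375 · p^{14} = 1946195068359375 · 16384/29192926025390625 = 16384/15.
Numerically: E[X] ≈ 1092.3.

E[X] = 1946195068359375 · (2/15)^{14} = 16384/15 ≈ 1092.3.


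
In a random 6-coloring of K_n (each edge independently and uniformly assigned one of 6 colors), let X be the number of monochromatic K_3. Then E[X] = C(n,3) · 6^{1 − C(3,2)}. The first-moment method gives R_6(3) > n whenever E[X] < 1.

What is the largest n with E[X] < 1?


We need C(n, 3) · 6^{1 − 3} < 1, i.e. C(n, 3) < 6^{3 − 1} = 36.
Check values of n near the boundary:
  n = 3: C(3, 3) = 1; 1 < 36? YES
  n = 4: C(4, 3) = 4; 4 < 36? YES
  n = 5: C(5, 3) = 10; 10 < 36? YES
  n = 6: C(6, 3) = 20; 20 < 36? YES
  n = 7: C(7, 3) = 35; 35 < 36? YES
  n = 8: C(8, 3) = 56; 56 < 36? NO
  n = 9: C(9, 3) = 84; 84 < 36? NO
The largest n with C(n, 3) < 36 is n = 7 (where E[X] = 35/36 ≈ 0.972222). Hence R_6(3) > 7, i.e. R_6(3) ≥ 8.

Largest n = 7; hence R_6(3) > 7.


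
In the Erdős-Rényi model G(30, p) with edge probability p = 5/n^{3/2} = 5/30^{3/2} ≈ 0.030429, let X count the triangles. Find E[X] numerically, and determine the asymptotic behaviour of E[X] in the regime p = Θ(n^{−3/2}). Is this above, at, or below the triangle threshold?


Number of potential triangles: C(30, 3) = 4060.
Each occurs with probability p³ ≈ (0.030429)³ ≈ 2.8175029e-05.
By linearity: E[X] = C(30, 3)·p³ ≈ 4060 · 2.8175029e-05 ≈ 0.11439.
Since α = 3/2 > 1, p = c/n^{3/2} = o(1/n) is below the triangle threshold p ~ 1/n. Asymptotically E[X] ~ (c³/6)·n^{3(1−α)} = (5³/6)·n^{-1.5} → 0, so by Markov's inequality G has no triangles w.h.p.

E[X] ≈ 0.11439; in regime p = Θ(1/n^{3/2}) E[X] tends to 0 (below the triangle threshold p ~ 1/n).


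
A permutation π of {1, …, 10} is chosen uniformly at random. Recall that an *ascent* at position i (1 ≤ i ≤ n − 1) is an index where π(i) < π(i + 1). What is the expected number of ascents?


Write X = Σ X_I over i = 1, …, 9, with X_I the indicator of one ascent.
There are 9 indicators.
For each fixed i, the pair (π(i), π(i+1)) is a uniformly random ordered pair of distinct values from {1, …, 10}; by symmetry P[π(i) < π(i+1)] = 1/2.
By linearity: E[X] = 9 · (1/2) = (10 − 1) · (1/2) = 9/2 ≈ 4.500.

E[X] = 9/2 = 4.500.


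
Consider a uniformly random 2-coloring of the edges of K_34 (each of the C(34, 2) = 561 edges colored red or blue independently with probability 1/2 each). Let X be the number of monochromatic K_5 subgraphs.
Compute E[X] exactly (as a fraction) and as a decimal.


Let X = Σ_S X_S over the C(34, 5) = 278256 subsets S of size 5, where X_S = 1 if the K_5 on S is monochromatic.
For a fixed S, the K_5 on S has C(5, 2) = 10 edges. P[all 10 edges red] = (1/2)^10, and likewise for blue, so P[monochromatic] = 2·(1/2)^10 = 2^{1 − 10} = 1/512.
By linearity of expectation: E[X] = C(34, 5) · 2^{1 − 10} = 278256 · 1/512 = 17391/32.
Numerically: E[X] ≈ 543.46875.

E[X] = C(34,5)·2^(1−C(5,2)) = 17391/32 ≈ 543.46875.


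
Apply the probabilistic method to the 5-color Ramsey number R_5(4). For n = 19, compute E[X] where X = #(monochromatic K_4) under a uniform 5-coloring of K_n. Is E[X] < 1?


E[X] = C(19, 4) · 5^{1 − 6} = 3876 · 5^{−5} = 3876/3125.
As a reduced fraction: E[X] = 3876/3125 ≈ 1.24032.
Is E[X] < 1? NO.
Since E[X] ≥ 1, the first-moment bound is inconclusive at n = 19; it does NOT by itself certify R_5(4) > 19.

E[X] = 3876/3125 ≈ 1.24032; E[X] ≥ 1; first-moment method inconclusive here.


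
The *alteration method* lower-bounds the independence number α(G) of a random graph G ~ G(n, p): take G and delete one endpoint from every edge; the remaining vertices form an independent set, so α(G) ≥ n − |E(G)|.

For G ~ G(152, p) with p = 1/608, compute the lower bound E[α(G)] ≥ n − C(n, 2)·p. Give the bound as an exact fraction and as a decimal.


E[|E(G)|] = C(152, 2)·p = 11476 · (1/608) = 151/8.
E[α(G)] ≥ n − E[|E(G)|] = 152 − 151/8 = 1065/8.
Numerically: ≈ 133.125.
(This is only a lower bound; the true E[α(G)] may be larger.)

E[α(G)] ≥ 1065/8 ≈ 133.125.


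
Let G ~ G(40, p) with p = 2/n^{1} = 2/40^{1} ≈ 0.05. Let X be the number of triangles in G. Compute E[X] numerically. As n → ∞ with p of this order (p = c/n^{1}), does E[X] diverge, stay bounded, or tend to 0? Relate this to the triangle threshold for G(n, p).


Number of potential triangles: C(40, 3) = 9880.
Each occurs with probability p³ ≈ (0.05)³ ≈ 1.250000e-04.
By linearity: E[X] = C(40, 3)·p³ ≈ 9880 · 1.250000e-04 ≈ 1.2350.
Here α = 1, so p = 2/n is exactly at the triangle threshold p ~ 1/n. Asymptotically E[X] → c³/6 = 2³/6 = 4/3 ≈ 1.3333, a bounded constant. In this regime the triangle count is asymptotically Poisson(c³/6).

E[X] ≈ 1.2350; in regime p = Θ(1/n^{1}) E[X] stays bounded (at the triangle threshold p ~ 1/n).


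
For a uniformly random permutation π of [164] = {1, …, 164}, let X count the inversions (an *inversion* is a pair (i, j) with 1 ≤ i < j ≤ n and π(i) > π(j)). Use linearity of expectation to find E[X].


Write X = Σ X_I over the C(164, 2) = 13366 pairs i < j, with X_I the indicator of one inversion.
There are 13366 indicators.
For each fixed pair i < j, the values π(i) and π(j) are two distinct elements of {1, …, 164} in uniformly random order; by symmetry P[π(i) > π(j)] = 1/2.
By linearity: E[X] = 13366 · (1/2) = C(164, 2) · (1/2) = 13366/2 = 6683 ≈ 6683.00000.

E[X] = 6683 = 6683.00000.


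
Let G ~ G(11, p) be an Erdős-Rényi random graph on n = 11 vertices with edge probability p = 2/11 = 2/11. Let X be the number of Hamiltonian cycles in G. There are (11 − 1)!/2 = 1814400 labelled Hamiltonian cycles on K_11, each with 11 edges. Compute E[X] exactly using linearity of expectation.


K_11 has (11 − 1)!/2 = 1814400 labelled Hamiltonian cycles.
For each such Hamiltonian cycle H, let X_H = 1 if all 11 edges of H are present in G. Then P[X_H = 1] = p^{11} = (2/11)^{11} = 2048/285311670611.
By linearity: E[X] = Σ_H E[X_H] = 1814400 · p^{11} = 1814400 · 2048/285311670611 = 3715891200/285311670611.
Numerically: E[X] ≈ 0.013024.

E[X] = 1814400 · (2/11)^{11} = 3715891200/285311670611 ≈ 0.013024.


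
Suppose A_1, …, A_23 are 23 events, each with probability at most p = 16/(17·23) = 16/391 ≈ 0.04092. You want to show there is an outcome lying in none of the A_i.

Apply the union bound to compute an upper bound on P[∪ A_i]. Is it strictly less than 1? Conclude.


Union bound: P[∪_{i=1}^{23} A_i] ≤ Σ_i P[A_i] ≤ 23·p = 23·(16/391) = 16/17.
Numerically: 16/17 ≈ 0.94118.
Is 16/17 < 1? YES.
Since P[∪ A_i] ≤ 16/17 < 1, the complement has P[∩ A_i^c] ≥ 1 − 16/17 = 1/17 > 0, so some outcome avoids every A_i.

23·p = 16/17 ≈ 0.94118; existence CERTIFIED by the union bound.
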